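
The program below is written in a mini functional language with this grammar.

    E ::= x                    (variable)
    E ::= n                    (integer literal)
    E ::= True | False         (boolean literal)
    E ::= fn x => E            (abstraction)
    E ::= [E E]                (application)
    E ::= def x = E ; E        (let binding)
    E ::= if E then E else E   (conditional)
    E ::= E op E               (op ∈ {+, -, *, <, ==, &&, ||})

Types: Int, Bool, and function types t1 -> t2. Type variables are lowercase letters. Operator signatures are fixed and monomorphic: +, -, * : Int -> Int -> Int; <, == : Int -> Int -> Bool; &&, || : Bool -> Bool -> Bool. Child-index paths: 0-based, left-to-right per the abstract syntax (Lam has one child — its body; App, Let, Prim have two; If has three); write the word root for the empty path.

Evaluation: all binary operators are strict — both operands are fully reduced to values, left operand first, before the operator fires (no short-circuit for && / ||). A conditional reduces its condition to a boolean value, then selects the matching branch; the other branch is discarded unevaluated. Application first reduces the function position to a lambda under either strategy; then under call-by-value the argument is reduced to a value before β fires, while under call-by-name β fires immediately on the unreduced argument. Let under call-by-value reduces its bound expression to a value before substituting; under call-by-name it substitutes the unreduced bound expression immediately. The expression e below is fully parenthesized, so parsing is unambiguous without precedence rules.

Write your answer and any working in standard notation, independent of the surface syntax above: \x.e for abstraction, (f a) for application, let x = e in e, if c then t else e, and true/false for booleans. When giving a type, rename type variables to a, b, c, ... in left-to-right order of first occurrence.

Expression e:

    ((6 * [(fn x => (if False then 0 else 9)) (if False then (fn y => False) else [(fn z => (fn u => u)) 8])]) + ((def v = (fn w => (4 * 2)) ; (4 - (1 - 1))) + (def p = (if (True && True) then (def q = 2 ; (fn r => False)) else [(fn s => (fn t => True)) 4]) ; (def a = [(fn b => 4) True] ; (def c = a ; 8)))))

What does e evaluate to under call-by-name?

Trace:
step 0: ((6 * ((\x.(if false then 0 else 9)) (if false then (\y.false) else ((\z.(\u.u)) 8)))) + ((let v = (\w.(4 * 2)) in (4 - (1 - 1))) + (let p = (if (true && true) then (let q = 2 in (\r.false)) else ((\s.(\t.true)) 4)) in (let a = ((\b.4) true) in (let c = a in 8)))))
step 1: [beta@0.1] ((6 * (if false then 0 else 9)) + ((let v = (\w.(4 * 2)) in (4 - (1 - 1))) + (let p = (if (true && true) then (let q = 2 in (\r.false)) else ((\s.(\t.true)) 4)) in (let a = ((\b.4) true) in (let c = a in 8)))))
step 2: [if@0.1] ((6 * 9) + ((let v = (\w.(4 * 2)) in (4 - (1 - 1))) + (let p = (if (true && true) then (let q = 2 in (\r.false)) else ((\s.(\t.true)) 4)) in (let a = ((\b.4) true) in (let c = a in 8)))))
step 3: [delta@0] (54 + ((let v = (\w.(4 * 2)) in (4 - (1 - 1))) + (let p = (if (true && true) then (let q = 2 in (\r.false)) else ((\s.(\t.true)) 4)) in (let a = ((\b.4) true) in (let c = a in 8)))))
step 4: [let@1.0] (54 + ((4 - (1 - 1)) + (let p = (if (true && true) then (let q = 2 in (\r.false)) else ((\s.(\t.true)) 4)) in (let a = ((\b.4) true) in (let c = a in 8)))))
step 5: [delta@1.0.1] (54 + ((4 - 0) + (let p = (if (true && true) then (let q = 2 in (\r.false)) else ((\s.(\t.true)) 4)) in (let a = ((\b.4) true) in (let c = a in 8)))))
step 6: [delta@1.0] (54 + (4 + (let p = (if (true && true) then (let q = 2 in (\r.false)) else ((\s.(\t.true)) 4)) in (let a = ((\b.4) true) in (let c = a in 8)))))
step 7: [let@1.1] (54 + (4 + (let a = ((\b.4) true) in (let c = a in 8))))
step 8: [let@1.1] (54 + (4 + (let c = ((\b.4) true) in 8)))
step 9: [let@1.1] (54 + (4 + 8))
step 10: [delta@1] (54 + 12)
step 11: [delta@root] 66

Answer: 66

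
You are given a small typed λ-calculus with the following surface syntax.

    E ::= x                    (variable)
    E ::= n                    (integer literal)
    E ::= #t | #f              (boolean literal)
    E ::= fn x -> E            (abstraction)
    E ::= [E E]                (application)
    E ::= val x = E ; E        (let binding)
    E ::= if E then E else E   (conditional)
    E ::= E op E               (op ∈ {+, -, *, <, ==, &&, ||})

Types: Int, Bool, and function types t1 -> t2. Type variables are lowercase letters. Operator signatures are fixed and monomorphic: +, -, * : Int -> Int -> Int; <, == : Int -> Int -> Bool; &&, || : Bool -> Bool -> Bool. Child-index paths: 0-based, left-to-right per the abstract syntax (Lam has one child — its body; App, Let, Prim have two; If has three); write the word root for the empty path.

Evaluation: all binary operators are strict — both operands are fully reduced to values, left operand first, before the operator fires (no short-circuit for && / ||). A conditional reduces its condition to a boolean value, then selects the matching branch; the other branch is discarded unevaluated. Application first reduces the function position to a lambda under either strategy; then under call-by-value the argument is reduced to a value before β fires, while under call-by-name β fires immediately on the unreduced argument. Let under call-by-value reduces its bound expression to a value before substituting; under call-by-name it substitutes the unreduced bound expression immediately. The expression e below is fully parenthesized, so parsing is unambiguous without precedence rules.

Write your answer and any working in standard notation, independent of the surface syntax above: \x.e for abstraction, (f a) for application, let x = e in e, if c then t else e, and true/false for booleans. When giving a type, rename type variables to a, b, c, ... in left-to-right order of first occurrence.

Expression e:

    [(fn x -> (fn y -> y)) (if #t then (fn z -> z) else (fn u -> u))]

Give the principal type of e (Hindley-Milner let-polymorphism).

Trace:
y : b
\y._ : b -> b
\x._ : a -> b -> b
  unify Bool ~ Bool
z : c
\z._ : c -> c
u : d
\u._ : d -> d
  unify c -> c ~ d -> d
  unify c ~ d
  unify d ~ d
  unify a -> b -> b ~ (d -> d) -> e
  unify a ~ d -> d
  unify b -> b ~ e
_ _ : b -> b

Answer: a -> a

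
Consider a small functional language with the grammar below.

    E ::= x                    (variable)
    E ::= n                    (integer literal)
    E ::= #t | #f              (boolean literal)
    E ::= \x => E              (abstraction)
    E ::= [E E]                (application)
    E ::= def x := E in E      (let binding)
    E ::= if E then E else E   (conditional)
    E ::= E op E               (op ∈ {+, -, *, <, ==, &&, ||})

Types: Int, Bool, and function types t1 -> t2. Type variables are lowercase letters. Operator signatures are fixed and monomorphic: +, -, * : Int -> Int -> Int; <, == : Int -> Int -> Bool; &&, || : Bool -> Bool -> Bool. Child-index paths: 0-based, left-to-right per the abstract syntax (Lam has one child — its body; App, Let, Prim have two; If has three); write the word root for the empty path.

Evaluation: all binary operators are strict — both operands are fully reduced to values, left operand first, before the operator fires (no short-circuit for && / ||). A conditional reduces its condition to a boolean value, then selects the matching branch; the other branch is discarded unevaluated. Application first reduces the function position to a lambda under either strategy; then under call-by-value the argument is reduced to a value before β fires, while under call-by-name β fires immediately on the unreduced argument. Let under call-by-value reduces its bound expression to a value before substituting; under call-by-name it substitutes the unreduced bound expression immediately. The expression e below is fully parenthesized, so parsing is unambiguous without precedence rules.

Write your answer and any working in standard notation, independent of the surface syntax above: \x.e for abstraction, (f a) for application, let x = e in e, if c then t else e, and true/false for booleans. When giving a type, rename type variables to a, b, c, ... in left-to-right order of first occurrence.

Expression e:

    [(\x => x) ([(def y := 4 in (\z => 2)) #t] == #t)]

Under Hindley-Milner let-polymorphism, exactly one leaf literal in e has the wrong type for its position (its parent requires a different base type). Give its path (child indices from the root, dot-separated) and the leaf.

Working:
x : a
\x._ : a -> a
let y : Int
\z._ : b -> Int
  unify b -> Int ~ Bool -> c
  unify b ~ Bool
  unify Int ~ c
_ _ : Int
  unify Int ~ Int
  unify Bool ~ Int
  FAIL: mismatch Bool ~ Int

Answer: 1.1 : true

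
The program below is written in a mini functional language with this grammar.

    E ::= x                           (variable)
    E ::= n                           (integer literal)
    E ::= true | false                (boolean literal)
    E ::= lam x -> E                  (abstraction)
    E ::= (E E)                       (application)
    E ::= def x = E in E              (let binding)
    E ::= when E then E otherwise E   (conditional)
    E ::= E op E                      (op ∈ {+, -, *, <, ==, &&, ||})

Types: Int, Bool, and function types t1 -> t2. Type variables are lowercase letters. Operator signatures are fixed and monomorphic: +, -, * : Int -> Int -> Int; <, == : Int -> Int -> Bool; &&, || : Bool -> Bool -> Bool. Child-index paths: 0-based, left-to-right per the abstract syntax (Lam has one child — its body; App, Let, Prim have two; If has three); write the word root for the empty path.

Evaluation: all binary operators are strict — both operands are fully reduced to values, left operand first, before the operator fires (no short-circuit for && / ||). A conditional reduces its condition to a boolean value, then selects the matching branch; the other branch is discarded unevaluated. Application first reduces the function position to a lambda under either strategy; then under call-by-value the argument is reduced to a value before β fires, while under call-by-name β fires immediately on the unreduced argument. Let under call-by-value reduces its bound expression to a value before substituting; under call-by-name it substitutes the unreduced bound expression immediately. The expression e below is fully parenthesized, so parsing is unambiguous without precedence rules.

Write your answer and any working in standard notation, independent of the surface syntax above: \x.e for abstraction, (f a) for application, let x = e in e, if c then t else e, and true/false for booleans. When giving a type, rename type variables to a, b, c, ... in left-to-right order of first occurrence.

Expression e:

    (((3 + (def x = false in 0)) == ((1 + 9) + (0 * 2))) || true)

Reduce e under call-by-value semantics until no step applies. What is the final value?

Derivation:
step 0: (((3 + (let x = false in 0)) == ((1 + 9) + (0 * 2))) || true)
step 1: [let@0.0.1] (((3 + 0) == ((1 + 9) + (0 * 2))) || true)
step 2: [delta@0.0] ((3 == ((1 + 9) + (0 * 2))) || true)
step 3: [delta@0.1.0] ((3 == (10 + (0 * 2))) || true)
step 4: [delta@0.1.1] ((3 == (10 + 0)) || true)
step 5: [delta@0.1] ((3 == 10) || true)
step 6: [delta@0] (false || true)
step 7: [delta@root] true

Answer: true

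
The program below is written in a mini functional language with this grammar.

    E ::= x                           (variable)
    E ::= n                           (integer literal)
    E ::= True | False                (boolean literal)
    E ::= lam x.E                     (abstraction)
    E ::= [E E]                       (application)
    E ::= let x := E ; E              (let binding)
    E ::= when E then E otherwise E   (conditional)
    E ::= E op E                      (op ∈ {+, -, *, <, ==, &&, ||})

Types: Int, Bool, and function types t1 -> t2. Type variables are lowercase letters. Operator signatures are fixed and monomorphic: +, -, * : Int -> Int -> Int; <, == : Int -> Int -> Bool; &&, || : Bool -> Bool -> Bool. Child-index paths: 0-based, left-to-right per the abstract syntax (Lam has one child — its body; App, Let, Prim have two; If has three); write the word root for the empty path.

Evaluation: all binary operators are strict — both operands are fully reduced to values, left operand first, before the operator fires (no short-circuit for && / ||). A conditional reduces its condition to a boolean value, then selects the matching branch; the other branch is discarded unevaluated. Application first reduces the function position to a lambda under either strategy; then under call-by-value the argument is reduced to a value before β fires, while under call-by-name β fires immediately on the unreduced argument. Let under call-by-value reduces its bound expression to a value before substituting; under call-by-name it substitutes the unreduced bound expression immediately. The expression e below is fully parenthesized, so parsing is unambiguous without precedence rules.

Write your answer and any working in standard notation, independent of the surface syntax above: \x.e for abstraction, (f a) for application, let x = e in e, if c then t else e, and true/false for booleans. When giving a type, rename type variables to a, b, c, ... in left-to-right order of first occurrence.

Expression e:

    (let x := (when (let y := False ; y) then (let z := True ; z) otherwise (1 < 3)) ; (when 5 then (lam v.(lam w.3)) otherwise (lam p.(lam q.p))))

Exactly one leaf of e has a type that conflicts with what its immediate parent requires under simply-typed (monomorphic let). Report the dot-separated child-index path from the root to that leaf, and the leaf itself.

Derivation:
let y : Bool
y : Bool
  unify Bool ~ Bool
let z : Bool
z : Bool
  unify Int ~ Int
  unify Int ~ Int
  unify Bool ~ Bool
let x : Bool
  unify Int ~ Bool
  FAIL: mismatch Int ~ Bool

Answer: 1.0 : 5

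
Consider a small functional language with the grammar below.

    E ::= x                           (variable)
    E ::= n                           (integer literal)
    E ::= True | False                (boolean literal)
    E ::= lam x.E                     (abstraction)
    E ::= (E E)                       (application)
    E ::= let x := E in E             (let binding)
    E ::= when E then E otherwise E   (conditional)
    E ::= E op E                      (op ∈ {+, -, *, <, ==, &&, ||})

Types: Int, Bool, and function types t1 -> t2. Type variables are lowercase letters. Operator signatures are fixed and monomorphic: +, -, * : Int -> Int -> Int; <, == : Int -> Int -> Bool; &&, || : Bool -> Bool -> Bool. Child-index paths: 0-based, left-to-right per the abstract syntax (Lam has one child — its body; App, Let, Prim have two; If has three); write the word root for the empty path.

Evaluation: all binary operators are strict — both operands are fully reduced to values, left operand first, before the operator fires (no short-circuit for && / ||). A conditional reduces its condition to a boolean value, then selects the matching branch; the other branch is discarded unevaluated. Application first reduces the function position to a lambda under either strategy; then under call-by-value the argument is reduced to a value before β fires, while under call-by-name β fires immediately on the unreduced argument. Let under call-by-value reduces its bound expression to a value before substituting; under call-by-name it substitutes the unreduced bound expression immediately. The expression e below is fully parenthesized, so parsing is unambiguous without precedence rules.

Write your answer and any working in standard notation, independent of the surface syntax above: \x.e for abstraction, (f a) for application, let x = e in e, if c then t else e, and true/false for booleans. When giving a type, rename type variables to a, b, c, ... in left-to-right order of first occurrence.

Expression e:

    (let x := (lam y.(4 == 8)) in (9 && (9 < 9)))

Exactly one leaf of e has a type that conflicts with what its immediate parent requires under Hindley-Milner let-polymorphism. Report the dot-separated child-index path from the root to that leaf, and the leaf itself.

Trace:
  unify Int ~ Int
  unify Int ~ Int
\y._ : a -> Bool
let x : forall. a -> Bool
  unify Int ~ Bool
  FAIL: mismatch Int ~ Bool

Answer: 1.0 : 9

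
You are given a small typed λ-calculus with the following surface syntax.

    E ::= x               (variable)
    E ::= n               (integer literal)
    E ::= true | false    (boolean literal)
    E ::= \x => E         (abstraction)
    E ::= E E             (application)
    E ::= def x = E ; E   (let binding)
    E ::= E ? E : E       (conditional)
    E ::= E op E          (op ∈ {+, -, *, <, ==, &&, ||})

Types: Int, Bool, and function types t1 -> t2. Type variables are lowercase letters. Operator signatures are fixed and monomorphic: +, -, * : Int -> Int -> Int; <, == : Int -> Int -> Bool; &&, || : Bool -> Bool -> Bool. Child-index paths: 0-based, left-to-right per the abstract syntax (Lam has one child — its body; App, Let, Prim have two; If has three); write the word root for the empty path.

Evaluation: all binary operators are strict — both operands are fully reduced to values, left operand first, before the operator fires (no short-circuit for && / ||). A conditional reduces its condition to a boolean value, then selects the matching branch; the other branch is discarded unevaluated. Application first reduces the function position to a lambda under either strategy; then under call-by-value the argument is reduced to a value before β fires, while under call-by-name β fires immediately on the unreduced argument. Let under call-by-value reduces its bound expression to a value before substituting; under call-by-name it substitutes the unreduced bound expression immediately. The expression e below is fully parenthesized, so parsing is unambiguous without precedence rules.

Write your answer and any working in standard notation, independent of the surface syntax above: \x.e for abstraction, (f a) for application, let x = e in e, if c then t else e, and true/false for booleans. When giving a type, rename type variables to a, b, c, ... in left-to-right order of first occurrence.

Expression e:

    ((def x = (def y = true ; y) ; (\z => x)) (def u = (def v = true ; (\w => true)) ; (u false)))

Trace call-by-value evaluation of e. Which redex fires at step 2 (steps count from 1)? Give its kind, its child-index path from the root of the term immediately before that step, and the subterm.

Answer: let at 0 : (let x = true in (\z.x))

Working:
step 0: ((let x = (let y = true in y) in (\z.x)) (let u = (let v = true in (\w.true)) in (u false)))
step 1: [let@0.0] ((let x = true in (\z.x)) (let u = (let v = true in (\w.true)) in (u false)))
step 2: [let@0] ((\z.true) (let u = (let v = true in (\w.true)) in (u false)))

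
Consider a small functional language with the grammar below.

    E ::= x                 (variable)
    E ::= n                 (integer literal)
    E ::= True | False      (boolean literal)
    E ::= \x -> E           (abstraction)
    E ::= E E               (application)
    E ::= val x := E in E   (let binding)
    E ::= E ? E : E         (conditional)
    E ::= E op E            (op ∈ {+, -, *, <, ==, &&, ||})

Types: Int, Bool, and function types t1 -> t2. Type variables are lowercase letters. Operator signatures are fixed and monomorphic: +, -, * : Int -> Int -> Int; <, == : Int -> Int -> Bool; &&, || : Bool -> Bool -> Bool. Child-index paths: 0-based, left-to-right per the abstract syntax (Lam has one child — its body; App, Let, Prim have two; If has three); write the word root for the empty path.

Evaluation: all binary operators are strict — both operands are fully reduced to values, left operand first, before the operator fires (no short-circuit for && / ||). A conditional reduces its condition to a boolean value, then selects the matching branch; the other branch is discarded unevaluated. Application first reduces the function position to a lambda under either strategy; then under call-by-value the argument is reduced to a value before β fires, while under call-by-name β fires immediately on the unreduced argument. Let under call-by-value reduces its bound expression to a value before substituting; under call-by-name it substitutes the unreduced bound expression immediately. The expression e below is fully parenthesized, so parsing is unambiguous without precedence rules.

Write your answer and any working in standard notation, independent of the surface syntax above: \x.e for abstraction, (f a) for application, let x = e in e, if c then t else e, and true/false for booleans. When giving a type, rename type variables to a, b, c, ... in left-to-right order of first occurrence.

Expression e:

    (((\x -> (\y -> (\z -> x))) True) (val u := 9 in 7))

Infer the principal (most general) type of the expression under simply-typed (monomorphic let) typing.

Working:
x : a
\z._ : c -> a
\y._ : b -> c -> a
\x._ : a -> b -> c -> a
  unify a -> b -> c -> a ~ Bool -> d
  unify a ~ Bool
  unify b -> c -> Bool ~ d
_ _ : b -> c -> Bool
let u : Int
  unify b -> c -> Bool ~ Int -> e
  unify b ~ Int
  unify c -> Bool ~ e
_ _ : c -> Bool

Answer: a -> Bool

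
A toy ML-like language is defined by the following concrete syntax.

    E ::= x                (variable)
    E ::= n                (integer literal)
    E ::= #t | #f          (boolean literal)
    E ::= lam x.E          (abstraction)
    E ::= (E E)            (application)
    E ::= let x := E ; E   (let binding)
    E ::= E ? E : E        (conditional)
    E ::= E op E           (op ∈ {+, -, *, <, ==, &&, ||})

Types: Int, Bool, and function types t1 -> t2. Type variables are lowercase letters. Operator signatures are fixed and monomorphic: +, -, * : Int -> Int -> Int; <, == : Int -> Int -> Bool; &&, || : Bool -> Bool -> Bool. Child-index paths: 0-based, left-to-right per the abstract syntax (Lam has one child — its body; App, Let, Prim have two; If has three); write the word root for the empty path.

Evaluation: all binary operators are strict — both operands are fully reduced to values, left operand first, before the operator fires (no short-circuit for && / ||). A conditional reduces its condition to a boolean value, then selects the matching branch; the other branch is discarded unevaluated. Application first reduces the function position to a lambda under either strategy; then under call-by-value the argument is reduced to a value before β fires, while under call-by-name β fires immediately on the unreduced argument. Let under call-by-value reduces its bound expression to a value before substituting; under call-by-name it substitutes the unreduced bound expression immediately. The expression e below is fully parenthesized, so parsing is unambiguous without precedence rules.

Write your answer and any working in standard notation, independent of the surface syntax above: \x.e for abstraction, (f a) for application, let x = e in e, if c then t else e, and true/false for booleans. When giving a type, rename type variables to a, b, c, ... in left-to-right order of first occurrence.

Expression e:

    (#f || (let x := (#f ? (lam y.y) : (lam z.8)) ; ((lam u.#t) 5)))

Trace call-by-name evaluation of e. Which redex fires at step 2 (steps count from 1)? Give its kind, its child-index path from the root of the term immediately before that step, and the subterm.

Derivation:
step 0: (false || (let x = (if false then (\y.y) else (\z.8)) in ((\u.true) 5)))
step 1: [let@1] (false || ((\u.true) 5))
step 2: [beta@1] (false || true)

Answer: beta at 1 : ((\u.true) 5)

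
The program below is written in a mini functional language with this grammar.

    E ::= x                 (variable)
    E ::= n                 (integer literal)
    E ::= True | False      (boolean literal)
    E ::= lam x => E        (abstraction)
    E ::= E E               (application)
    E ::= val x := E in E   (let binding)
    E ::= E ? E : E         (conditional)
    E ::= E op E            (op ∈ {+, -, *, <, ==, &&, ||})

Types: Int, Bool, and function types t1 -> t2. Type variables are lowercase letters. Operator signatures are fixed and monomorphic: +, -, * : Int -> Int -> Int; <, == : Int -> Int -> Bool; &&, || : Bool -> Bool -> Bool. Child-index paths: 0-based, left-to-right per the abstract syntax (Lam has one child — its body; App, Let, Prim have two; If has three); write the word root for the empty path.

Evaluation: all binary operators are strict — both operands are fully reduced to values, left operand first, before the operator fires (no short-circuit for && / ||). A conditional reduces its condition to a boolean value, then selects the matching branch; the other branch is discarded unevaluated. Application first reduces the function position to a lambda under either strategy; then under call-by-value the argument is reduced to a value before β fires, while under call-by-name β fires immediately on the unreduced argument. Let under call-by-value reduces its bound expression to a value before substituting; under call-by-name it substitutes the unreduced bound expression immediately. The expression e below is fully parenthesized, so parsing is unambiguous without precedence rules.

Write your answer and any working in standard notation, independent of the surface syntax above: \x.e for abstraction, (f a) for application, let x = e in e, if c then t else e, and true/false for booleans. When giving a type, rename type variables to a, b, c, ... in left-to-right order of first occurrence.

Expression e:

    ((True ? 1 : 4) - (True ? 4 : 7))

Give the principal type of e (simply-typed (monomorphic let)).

Working:
  unify Bool ~ Bool
  unify Int ~ Int
  unify Int ~ Int
  unify Bool ~ Bool
  unify Int ~ Int
  unify Int ~ Int

Answer: Int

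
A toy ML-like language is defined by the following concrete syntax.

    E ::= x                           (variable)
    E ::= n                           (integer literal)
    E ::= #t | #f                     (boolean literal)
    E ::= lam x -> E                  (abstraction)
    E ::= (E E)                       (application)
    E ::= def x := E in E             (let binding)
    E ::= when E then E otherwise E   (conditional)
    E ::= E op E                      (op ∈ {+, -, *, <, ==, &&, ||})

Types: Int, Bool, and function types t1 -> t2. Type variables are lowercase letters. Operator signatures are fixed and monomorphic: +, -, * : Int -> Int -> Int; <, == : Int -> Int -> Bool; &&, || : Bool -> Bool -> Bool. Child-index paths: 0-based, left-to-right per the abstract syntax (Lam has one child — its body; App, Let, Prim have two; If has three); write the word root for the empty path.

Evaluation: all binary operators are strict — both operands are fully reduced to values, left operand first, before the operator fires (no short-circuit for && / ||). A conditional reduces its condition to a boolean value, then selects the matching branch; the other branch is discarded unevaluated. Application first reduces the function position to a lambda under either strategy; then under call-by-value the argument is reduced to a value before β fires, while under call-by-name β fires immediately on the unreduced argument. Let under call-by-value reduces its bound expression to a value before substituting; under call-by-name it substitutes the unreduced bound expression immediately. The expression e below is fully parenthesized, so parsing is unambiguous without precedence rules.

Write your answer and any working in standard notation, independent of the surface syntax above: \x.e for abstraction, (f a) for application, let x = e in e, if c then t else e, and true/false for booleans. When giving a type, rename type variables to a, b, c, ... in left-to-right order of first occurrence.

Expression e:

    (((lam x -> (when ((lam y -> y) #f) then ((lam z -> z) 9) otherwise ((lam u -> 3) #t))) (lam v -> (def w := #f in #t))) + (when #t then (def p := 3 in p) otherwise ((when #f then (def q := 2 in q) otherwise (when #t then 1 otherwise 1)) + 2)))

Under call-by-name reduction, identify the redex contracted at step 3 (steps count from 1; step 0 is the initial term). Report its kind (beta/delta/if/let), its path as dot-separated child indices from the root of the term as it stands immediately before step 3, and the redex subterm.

Answer: if at 0 : (if false then ((\z.z) 9) else ((\u.3) true))

Derivation:
step 0: (((\x.(if ((\y.y) false) then ((\z.z) 9) else ((\u.3) true))) (\v.(let w = false in true))) + (if true then (let p = 3 in p) else ((if false then (let q = 2 in q) else (if true then 1 else 1)) + 2)))
step 1: [beta@0] ((if ((\y.y) false) then ((\z.z) 9) else ((\u.3) true)) + (if true then (let p = 3 in p) else ((if false then (let q = 2 in q) else (if true then 1 else 1)) + 2)))
step 2: [beta@0.0] ((if false then ((\z.z) 9) else ((\u.3) true)) + (if true then (let p = 3 in p) else ((if false then (let q = 2 in q) else (if true then 1 else 1)) + 2)))
step 3: [if@0] (((\u.3) true) + (if true then (let p = 3 in p) else ((if false then (let q = 2 in q) else (if true then 1 else 1)) + 2)))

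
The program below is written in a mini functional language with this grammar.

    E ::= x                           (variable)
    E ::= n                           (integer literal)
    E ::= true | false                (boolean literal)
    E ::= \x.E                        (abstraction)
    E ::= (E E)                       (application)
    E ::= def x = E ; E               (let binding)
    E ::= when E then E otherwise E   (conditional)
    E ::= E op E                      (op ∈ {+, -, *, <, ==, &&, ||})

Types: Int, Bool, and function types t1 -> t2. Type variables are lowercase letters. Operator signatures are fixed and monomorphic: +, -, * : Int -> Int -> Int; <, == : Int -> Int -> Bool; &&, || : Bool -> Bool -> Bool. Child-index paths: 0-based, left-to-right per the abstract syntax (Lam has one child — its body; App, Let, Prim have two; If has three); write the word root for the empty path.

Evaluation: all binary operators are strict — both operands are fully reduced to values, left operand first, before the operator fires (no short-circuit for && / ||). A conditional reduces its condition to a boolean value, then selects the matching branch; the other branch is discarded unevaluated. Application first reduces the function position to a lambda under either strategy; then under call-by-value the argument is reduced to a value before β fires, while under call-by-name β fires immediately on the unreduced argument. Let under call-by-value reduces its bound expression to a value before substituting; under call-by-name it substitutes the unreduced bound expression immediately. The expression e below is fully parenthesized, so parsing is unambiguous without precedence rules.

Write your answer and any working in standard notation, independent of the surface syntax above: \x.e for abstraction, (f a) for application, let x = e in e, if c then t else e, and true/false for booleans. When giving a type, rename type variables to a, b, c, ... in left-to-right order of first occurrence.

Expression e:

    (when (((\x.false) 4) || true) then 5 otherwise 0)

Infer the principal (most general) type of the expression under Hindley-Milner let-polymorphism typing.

Answer: Int

Working:
\x._ : a -> Bool
  unify a -> Bool ~ Int -> b
  unify a ~ Int
  unify Bool ~ b
_ _ : Bool
  unify Bool ~ Bool
  unify Bool ~ Bool
  unify Bool ~ Bool
  unify Int ~ Int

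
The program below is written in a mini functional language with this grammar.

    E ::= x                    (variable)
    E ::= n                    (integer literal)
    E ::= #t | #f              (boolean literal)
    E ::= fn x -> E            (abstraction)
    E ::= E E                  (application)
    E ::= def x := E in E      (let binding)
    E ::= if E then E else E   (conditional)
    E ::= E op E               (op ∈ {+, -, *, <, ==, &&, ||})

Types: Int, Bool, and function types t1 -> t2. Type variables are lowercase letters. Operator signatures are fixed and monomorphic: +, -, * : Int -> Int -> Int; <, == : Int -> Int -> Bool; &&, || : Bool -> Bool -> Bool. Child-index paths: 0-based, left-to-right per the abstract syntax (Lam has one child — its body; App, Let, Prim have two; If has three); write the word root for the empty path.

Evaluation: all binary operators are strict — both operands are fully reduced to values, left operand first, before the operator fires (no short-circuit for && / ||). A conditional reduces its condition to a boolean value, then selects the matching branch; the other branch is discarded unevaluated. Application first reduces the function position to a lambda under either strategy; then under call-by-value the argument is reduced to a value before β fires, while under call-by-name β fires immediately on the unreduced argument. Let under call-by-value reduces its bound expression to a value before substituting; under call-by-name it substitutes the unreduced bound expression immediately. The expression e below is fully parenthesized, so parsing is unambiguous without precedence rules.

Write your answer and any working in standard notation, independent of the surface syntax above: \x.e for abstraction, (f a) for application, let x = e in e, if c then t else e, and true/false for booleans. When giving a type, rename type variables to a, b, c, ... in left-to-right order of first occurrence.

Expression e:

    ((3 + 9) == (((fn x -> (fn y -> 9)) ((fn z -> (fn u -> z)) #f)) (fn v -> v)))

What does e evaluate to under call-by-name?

Trace:
step 0: ((3 + 9) == (((\x.(\y.9)) ((\z.(\u.z)) false)) (\v.v)))
step 1: [delta@0] (12 == (((\x.(\y.9)) ((\z.(\u.z)) false)) (\v.v)))
step 2: [beta@1.0] (12 == ((\y.9) (\v.v)))
step 3: [beta@1] (12 == 9)
step 4: [delta@root] false

Answer: false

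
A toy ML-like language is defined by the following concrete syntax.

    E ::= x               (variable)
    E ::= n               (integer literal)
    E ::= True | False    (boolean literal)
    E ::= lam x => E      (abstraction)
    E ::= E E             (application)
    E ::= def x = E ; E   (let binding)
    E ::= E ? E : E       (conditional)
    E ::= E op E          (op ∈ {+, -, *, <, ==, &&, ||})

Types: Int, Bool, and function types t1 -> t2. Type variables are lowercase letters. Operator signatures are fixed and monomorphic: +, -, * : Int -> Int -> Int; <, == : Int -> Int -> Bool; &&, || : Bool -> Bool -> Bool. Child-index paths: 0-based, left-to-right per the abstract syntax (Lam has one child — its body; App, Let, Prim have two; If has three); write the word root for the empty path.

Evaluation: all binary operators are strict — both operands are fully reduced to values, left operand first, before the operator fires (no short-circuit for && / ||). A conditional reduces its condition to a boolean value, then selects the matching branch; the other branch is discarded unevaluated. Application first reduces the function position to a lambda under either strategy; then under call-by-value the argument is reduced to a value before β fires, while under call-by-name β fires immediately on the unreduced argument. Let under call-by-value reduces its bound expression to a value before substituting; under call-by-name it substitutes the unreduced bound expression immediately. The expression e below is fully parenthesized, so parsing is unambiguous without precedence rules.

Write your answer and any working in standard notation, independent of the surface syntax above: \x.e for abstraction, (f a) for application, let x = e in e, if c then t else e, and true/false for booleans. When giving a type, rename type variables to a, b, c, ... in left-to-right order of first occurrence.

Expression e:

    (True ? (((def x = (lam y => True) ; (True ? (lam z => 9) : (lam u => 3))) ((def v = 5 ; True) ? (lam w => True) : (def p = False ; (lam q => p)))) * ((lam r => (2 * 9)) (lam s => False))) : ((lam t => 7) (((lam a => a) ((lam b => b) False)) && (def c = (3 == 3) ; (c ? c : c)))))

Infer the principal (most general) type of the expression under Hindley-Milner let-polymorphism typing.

Answer: Int

Derivation:
  unify Bool ~ Bool
\y._ : a -> Bool
let x : forall. a -> Bool
  unify Bool ~ Bool
\z._ : b -> Int
\u._ : c -> Int
  unify b -> Int ~ c -> Int
  unify b ~ c
  unify Int ~ Int
let v : Int
  unify Bool ~ Bool
\w._ : d -> Bool
let p : Bool
p : Bool
\q._ : e -> Bool
  unify d -> Bool ~ e -> Bool
  unify d ~ e
  unify Bool ~ Bool
  unify c -> Int ~ (e -> Bool) -> f
  unify c ~ e -> Bool
  unify Int ~ f
_ _ : Int
  unify Int ~ Int
  unify Int ~ Int
  unify Int ~ Int
\r._ : g -> Int
\s._ : h -> Bool
  unify g -> Int ~ (h -> Bool) -> i
  unify g ~ h -> Bool
  unify Int ~ i
_ _ : Int
  unify Int ~ Int
\t._ : j -> Int
a : k
\a._ : k -> k
b : l
\b._ : l -> l
  unify l -> l ~ Bool -> m
  unify l ~ Bool
  unify Bool ~ m
_ _ : Bool
  unify k -> k ~ Bool -> n
  unify k ~ Bool
  unify Bool ~ n
_ _ : Bool
  unify Bool ~ Bool
  unify Int ~ Int
  unify Int ~ Int
let c : Bool
c : Bool
  unify Bool ~ Bool
c : Bool
c : Bool
  unify Bool ~ Bool
  unify Bool ~ Bool
  unify j -> Int ~ Bool -> o
  unify j ~ Bool
  unify Int ~ o
_ _ : Int
  unify Int ~ Int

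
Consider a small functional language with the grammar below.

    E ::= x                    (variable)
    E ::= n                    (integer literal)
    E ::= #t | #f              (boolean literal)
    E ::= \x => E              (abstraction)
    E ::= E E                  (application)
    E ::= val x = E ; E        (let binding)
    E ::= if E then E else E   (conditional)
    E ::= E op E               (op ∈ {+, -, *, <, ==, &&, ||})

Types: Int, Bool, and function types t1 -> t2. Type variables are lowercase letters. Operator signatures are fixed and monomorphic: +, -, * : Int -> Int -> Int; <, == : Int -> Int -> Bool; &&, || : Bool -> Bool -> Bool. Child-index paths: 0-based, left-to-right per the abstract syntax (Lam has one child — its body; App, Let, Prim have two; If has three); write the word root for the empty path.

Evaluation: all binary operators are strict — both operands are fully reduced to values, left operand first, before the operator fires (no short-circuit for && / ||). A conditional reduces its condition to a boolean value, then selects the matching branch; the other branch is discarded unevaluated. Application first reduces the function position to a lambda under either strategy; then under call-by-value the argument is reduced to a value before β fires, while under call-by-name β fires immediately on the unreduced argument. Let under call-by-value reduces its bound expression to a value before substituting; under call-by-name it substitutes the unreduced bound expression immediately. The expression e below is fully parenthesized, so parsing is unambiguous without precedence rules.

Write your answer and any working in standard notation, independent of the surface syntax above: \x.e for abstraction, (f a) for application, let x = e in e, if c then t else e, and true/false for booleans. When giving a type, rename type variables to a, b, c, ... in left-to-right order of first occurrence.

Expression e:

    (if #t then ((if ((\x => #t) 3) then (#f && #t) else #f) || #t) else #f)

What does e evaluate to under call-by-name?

Answer: true

Derivation:
step 0: (if true then ((if ((\x.true) 3) then (false && true) else false) || true) else false)
step 1: [if@root] ((if ((\x.true) 3) then (false && true) else false) || true)
step 2: [beta@0.0] ((if true then (false && true) else false) || true)
step 3: [if@0] ((false && true) || true)
step 4: [delta@0] (false || true)
step 5: [delta@root] true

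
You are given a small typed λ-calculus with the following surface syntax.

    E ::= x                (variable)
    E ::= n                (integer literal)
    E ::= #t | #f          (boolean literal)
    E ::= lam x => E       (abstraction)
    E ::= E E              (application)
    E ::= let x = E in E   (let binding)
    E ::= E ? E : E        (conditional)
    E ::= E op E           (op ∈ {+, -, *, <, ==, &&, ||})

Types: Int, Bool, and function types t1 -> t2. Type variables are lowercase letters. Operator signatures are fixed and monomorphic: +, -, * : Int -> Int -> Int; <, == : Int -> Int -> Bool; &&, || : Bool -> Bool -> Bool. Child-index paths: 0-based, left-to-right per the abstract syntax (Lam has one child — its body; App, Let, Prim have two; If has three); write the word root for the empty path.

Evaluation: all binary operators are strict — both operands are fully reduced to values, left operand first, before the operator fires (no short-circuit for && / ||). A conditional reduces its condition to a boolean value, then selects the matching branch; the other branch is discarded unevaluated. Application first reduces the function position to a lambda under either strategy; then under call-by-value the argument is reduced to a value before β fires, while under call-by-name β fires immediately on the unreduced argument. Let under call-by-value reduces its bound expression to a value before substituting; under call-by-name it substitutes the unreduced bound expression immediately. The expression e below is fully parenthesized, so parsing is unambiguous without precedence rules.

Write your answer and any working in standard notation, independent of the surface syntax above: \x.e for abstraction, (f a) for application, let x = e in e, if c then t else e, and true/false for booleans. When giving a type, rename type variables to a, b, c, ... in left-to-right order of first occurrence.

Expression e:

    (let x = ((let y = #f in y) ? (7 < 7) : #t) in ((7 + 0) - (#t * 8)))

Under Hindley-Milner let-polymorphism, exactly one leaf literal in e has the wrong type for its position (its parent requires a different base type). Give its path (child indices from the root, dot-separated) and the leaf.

Answer: 1.1.0 : true

Working:
let y : Bool
y : Bool
  unify Bool ~ Bool
  unify Int ~ Int
  unify Int ~ Int
  unify Bool ~ Bool
let x : Bool
  unify Int ~ Int
  unify Int ~ Int
  unify Int ~ Int
  unify Bool ~ Int
  FAIL: mismatch Bool ~ Int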